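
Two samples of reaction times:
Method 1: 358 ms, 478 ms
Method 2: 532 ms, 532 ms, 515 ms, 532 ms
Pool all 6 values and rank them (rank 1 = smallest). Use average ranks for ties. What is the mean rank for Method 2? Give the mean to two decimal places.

4.50

Sorted (ascending): 358, 478, 515, 532, 532, 532
The 3 values of 532 occupy positions 4–6 → average rank 5.
Method 2 values → pooled ranks: 532→5, 532→5, 515→3, 532→5
Mean rank = (5 + 5 + 3 + 5) / 4 = 4.50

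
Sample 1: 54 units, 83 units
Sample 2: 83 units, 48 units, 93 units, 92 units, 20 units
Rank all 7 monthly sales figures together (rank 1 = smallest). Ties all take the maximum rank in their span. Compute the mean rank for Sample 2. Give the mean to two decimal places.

4.20

Sorted (ascending): 20, 48, 54, 83, 83, 92, 93
The 2 values of 83 occupy positions 4–5 → each gets rank 5.
Sample 2 values → pooled ranks: 83→5, 48→2, 93→7, 92→6, 20→1
Mean rank = (5 + 2 + 7 + 6 + 1) / 5 = 4.20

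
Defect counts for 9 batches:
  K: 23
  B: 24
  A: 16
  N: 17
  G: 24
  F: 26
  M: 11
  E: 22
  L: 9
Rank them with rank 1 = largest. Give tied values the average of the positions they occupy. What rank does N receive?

Sorted (descending): 26, 24, 24, 23, 22, 17, 16, 11, 9
The 2 values of 24 occupy positions 2–3 → average rank (2+3)/2 = 2.5.
N has value 17 → rank 6.

6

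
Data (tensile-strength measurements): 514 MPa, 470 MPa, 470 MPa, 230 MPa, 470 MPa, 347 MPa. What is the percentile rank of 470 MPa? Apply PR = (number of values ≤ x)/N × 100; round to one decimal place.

N = 6.
Strictly below 470: 2. Equal to 470: 3.
PR = 5/6 × 100 = 83.3

83.3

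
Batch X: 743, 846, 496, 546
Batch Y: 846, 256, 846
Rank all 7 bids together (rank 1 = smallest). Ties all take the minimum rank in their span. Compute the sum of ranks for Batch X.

Sorted (ascending): 256, 496, 546, 743, 846, 846, 846
The 3 values of 846 occupy positions 5–7 → each gets rank 5.
Batch X values → pooled ranks: 743→4, 846→5, 496→2, 546→3
Rank sum = 4 + 5 + 2 + 3 = 14

14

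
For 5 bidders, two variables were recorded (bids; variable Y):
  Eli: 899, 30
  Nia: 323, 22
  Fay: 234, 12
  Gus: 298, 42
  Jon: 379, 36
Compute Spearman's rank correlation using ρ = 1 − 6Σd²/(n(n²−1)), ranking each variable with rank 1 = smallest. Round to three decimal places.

0.300

Ranks of variable 1: 5, 3, 1, 2, 4
Ranks of variable 2: 3, 2, 1, 5, 4
d = r₁ − r₂: 2, 1, 0, -3, 0
d²: 4, 1, 0, 9, 0; Σd² = 14
ρ = 1 − 6·14/(5·24) = 1 − 84/120 = 0.300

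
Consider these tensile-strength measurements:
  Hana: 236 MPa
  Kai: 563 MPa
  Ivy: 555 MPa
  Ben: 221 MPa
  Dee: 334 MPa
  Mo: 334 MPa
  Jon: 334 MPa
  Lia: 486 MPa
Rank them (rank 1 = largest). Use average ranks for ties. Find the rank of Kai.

Sorted (descending): 563, 555, 486, 334, 334, 334, 236, 221
The 3 values of 334 occupy positions 4–6 → average rank 5.
Kai has value 563 MPa → rank 1.

1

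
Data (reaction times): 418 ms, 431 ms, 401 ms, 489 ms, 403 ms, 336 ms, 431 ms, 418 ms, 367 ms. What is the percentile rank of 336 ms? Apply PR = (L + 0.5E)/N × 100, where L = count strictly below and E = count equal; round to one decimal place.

5.6

N = 9.
Strictly below 336: 0. Equal to 336: 1.
PR = (0 + 0.5·1)/9 × 100 = 5.6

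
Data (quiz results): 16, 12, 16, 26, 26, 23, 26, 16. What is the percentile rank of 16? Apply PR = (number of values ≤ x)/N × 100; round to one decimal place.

N = 8.
Strictly below 16: 1. Equal to 16: 3.
PR = 4/8 × 100 = 50.0

50.0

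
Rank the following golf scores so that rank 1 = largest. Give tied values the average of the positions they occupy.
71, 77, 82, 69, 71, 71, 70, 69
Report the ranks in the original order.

4, 2, 1, 7.5, 4, 4, 6, 7.5

Sorted (descending): 82, 77, 71, 71, 71, 70, 69, 69
The 3 values of 71 occupy positions 3–5 → average rank 4.
The 2 values of 69 occupy positions 7–8 → average rank (7+8)/2 = 7.5.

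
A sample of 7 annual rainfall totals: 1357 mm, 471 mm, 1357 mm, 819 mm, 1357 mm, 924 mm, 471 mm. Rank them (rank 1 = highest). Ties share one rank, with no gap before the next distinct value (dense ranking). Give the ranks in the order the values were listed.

1, 4, 1, 3, 1, 2, 4

Sorted (descending): 1357, 1357, 1357, 924, 819, 471, 471
The 3 values of 1357 share dense rank 1.
The 2 values of 471 share dense rank 4.
Remaining distinct values take the next consecutive integers.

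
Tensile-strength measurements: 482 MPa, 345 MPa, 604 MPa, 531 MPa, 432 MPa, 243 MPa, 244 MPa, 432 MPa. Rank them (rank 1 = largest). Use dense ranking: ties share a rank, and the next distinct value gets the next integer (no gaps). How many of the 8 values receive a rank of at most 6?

7

Sorted (descending): 604, 531, 482, 432, 432, 345, 244, 243
The 2 values of 432 share dense rank 4.
Remaining distinct values take the next consecutive integers.
Ranks ≤ 6: {1, 2, 3, 4, 4, 5, 6} → 7 values.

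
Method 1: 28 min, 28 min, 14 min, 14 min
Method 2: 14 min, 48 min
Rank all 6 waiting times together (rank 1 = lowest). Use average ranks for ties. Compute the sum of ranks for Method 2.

8

Sorted (ascending): 14, 14, 14, 28, 28, 48
The 3 values of 14 occupy positions 1–3 → average rank 2.
The 2 values of 28 occupy positions 4–5 → average rank (4+5)/2 = 4.5.
Method 2 values → pooled ranks: 14→2, 48→6
Rank sum = 2 + 6 = 8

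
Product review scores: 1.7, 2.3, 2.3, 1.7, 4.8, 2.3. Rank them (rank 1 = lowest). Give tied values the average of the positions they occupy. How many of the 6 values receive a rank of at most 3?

Sorted (ascending): 1.7, 1.7, 2.3, 2.3, 2.3, 4.8
The 2 values of 1.7 occupy positions 1–2 → average rank (1+2)/2 = 1.5.
The 3 values of 2.3 occupy positions 3–5 → average rank 4.
Ranks ≤ 3: {1.5, 1.5} → 2 values.

2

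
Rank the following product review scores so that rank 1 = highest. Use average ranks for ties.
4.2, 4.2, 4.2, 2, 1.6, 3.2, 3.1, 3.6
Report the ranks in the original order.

2, 2, 2, 7, 8, 5, 6, 4

Sorted (descending): 4.2, 4.2, 4.2, 3.6, 3.2, 3.1, 2, 1.6
The 3 values of 4.2 occupy positions 1–3 → average rank 2.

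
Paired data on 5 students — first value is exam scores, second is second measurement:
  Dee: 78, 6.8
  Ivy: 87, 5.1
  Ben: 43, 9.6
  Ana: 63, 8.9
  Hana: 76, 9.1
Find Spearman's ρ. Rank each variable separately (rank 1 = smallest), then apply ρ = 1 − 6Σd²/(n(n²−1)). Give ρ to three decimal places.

Ranks of variable 1: 4, 5, 1, 2, 3
Ranks of variable 2: 2, 1, 5, 3, 4
d = r₁ − r₂: 2, 4, -4, -1, -1
d²: 4, 16, 16, 1, 1; Σd² = 38
ρ = 1 − 6·38/(5·24) = 1 − 228/120 = -0.900

-0.900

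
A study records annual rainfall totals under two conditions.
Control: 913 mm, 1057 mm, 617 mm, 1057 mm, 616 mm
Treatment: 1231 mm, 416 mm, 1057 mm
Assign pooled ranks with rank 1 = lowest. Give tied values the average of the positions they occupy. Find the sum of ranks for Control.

Sorted (ascending): 416, 616, 617, 913, 1057, 1057, 1057, 1231
The 3 values of 1057 occupy positions 5–7 → average rank 6.
Control values → pooled ranks: 913→4, 1057→6, 617→3, 1057→6, 616→2
Rank sum = 4 + 6 + 3 + 6 + 2 = 21

21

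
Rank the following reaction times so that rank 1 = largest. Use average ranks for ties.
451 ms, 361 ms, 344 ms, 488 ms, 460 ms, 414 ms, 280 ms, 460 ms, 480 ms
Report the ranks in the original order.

Sorted (descending): 488, 480, 460, 460, 451, 414, 361, 344, 280
The 2 values of 460 occupy positions 3–4 → average rank (3+4)/2 = 3.5.

5, 7, 8, 1, 3.5, 6, 9, 3.5, 2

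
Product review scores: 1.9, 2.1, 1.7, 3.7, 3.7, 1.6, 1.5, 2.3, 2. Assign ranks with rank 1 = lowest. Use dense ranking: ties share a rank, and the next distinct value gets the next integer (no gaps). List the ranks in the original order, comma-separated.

4, 6, 3, 8, 8, 2, 1, 7, 5

Sorted (ascending): 1.5, 1.6, 1.7, 1.9, 2, 2.1, 2.3, 3.7, 3.7
The 2 values of 3.7 share dense rank 8.
Remaining distinct values take the next consecutive integers.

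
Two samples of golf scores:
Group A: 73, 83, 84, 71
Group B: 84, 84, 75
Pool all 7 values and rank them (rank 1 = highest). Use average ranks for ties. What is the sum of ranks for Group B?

9

Sorted (descending): 84, 84, 84, 83, 75, 73, 71
The 3 values of 84 occupy positions 1–3 → average rank 2.
Group B values → pooled ranks: 84→2, 84→2, 75→5
Rank sum = 2 + 2 + 5 = 9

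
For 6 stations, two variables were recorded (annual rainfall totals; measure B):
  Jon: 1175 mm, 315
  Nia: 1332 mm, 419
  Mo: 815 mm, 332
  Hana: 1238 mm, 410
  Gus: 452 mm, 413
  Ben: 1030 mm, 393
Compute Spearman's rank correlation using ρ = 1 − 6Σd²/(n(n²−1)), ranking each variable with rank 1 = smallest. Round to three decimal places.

0.257

Ranks of variable 1: 4, 6, 2, 5, 1, 3
Ranks of variable 2: 1, 6, 2, 4, 5, 3
d = r₁ − r₂: 3, 0, 0, 1, -4, 0
d²: 9, 0, 0, 1, 16, 0; Σd² = 26
ρ = 1 − 6·26/(6·35) = 1 − 156/210 = 0.257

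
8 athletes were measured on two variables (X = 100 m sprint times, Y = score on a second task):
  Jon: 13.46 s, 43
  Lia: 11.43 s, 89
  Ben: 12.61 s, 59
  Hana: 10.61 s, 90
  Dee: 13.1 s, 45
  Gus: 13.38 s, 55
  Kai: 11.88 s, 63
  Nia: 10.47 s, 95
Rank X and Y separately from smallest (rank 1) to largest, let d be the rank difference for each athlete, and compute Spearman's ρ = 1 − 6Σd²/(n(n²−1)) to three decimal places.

-0.976

Ranks of variable 1: 8, 3, 5, 2, 6, 7, 4, 1
Ranks of variable 2: 1, 6, 4, 7, 2, 3, 5, 8
d = r₁ − r₂: 7, -3, 1, -5, 4, 4, -1, -7
d²: 49, 9, 1, 25, 16, 16, 1, 49; Σd² = 166
ρ = 1 − 6·166/(8·63) = 1 − 996/504 = -0.976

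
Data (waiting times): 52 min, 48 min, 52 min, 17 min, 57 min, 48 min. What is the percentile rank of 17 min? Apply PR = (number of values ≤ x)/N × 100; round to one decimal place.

16.7

N = 6.
Strictly below 17: 0. Equal to 17: 1.
PR = 1/6 × 100 = 16.7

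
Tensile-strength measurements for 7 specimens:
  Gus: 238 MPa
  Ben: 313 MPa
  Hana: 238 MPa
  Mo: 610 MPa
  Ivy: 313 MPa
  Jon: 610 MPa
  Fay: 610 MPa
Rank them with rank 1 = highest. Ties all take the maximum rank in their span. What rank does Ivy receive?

5

Sorted (descending): 610, 610, 610, 313, 313, 238, 238
The 3 values of 610 occupy positions 1–3 → each gets rank 3.
The 2 values of 313 occupy positions 4–5 → each gets rank 5.
The 2 values of 238 occupy positions 6–7 → each gets rank 7.
Ivy has value 313 MPa → rank 5.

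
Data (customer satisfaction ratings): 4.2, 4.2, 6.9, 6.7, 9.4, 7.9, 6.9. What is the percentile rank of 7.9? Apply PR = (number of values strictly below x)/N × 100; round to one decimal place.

71.4

N = 7.
Strictly below 7.9: 5. Equal to 7.9: 1.
PR = 5/7 × 100 = 71.4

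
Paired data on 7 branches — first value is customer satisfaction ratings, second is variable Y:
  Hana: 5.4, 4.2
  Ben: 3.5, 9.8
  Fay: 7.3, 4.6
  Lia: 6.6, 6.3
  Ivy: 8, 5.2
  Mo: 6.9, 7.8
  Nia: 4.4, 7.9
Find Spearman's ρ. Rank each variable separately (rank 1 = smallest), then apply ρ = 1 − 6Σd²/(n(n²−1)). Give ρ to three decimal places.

-0.571

Ranks of variable 1: 3, 1, 6, 4, 7, 5, 2
Ranks of variable 2: 1, 7, 2, 4, 3, 5, 6
d = r₁ − r₂: 2, -6, 4, 0, 4, 0, -4
d²: 4, 36, 16, 0, 16, 0, 16; Σd² = 88
ρ = 1 − 6·88/(7·48) = 1 − 528/336 = -0.571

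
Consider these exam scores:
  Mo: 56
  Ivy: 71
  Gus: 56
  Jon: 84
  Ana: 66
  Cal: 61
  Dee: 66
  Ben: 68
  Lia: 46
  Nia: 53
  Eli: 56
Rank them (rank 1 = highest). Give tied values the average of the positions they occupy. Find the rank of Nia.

10

Sorted (descending): 84, 71, 68, 66, 66, 61, 56, 56, 56, 53, 46
The 2 values of 66 occupy positions 4–5 → average rank (4+5)/2 = 4.5.
The 3 values of 56 occupy positions 7–9 → average rank 8.
Nia has value 53 → rank 10.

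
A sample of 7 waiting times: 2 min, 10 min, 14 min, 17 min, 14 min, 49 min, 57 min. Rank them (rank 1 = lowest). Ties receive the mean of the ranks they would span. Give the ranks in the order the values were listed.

1, 2, 3.5, 5, 3.5, 6, 7

Sorted (ascending): 2, 10, 14, 14, 17, 49, 57
The 2 values of 14 occupy positions 3–4 → average rank (3+4)/2 = 3.5.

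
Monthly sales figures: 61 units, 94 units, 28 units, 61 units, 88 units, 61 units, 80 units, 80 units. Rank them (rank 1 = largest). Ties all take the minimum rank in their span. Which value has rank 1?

94

Sorted (descending): 94, 88, 80, 80, 61, 61, 61, 28
The 2 values of 80 occupy positions 3–4 → each gets rank 3.
The 3 values of 61 occupy positions 5–7 → each gets rank 5.
Rank 1 → value 94.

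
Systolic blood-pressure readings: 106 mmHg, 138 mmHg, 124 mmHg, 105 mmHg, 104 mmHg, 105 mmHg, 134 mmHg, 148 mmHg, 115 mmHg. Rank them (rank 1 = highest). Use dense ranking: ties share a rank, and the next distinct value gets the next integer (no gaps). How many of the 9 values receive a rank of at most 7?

8

Sorted (descending): 148, 138, 134, 124, 115, 106, 105, 105, 104
The 2 values of 105 share dense rank 7.
Remaining distinct values take the next consecutive integers.
Ranks ≤ 7: {1, 2, 3, 4, 5, 6, 7, 7} → 8 values.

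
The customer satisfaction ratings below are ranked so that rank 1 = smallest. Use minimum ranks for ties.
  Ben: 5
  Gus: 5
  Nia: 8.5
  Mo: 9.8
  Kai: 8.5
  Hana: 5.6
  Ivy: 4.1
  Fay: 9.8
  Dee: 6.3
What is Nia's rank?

6

Sorted (ascending): 4.1, 5, 5, 5.6, 6.3, 8.5, 8.5, 9.8, 9.8
The 2 values of 5 occupy positions 2–3 → each gets rank 2.
The 2 values of 8.5 occupy positions 6–7 → each gets rank 6.
The 2 values of 9.8 occupy positions 8–9 → each gets rank 8.
Nia has value 8.5 → rank 6.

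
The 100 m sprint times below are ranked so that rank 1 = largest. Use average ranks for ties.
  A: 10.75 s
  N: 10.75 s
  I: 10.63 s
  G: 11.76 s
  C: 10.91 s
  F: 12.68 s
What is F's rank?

Sorted (descending): 12.68, 11.76, 10.91, 10.75, 10.75, 10.63
The 2 values of 10.75 occupy positions 4–5 → average rank (4+5)/2 = 4.5.
F has value 12.68 s → rank 1.

1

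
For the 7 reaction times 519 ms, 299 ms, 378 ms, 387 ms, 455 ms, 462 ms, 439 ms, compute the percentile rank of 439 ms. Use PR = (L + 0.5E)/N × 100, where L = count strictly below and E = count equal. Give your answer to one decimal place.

N = 7.
Strictly below 439: 3. Equal to 439: 1.
PR = (3 + 0.5·1)/7 × 100 = 50.0

50.0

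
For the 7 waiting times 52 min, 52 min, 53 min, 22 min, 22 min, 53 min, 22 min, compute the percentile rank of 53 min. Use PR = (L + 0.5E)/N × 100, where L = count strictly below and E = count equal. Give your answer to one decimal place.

85.7

N = 7.
Strictly below 53: 5. Equal to 53: 2.
PR = (5 + 0.5·2)/7 × 100 = 85.7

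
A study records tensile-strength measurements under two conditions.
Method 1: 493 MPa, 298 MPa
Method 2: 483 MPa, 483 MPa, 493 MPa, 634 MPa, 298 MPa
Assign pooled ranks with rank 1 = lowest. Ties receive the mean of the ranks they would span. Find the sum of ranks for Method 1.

7

Sorted (ascending): 298, 298, 483, 483, 493, 493, 634
The 2 values of 298 occupy positions 1–2 → average rank (1+2)/2 = 1.5.
The 2 values of 483 occupy positions 3–4 → average rank (3+4)/2 = 3.5.
The 2 values of 493 occupy positions 5–6 → average rank (5+6)/2 = 5.5.
Method 1 values → pooled ranks: 493→5.5, 298→1.5
Rank sum = 5.5 + 1.5 = 7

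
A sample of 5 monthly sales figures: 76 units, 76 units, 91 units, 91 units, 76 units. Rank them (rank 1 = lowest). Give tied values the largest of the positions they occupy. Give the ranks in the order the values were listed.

Sorted (ascending): 76, 76, 76, 91, 91
The 3 values of 76 occupy positions 1–3 → each gets rank 3.
The 2 values of 91 occupy positions 4–5 → each gets rank 5.

3, 3, 5, 5, 3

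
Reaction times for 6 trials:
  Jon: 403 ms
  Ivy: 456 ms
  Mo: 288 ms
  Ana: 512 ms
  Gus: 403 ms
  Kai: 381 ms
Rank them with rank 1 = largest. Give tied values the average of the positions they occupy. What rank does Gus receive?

Sorted (descending): 512, 456, 403, 403, 381, 288
The 2 values of 403 occupy positions 3–4 → average rank (3+4)/2 = 3.5.
Gus has value 403 ms → rank 3.5.

3.5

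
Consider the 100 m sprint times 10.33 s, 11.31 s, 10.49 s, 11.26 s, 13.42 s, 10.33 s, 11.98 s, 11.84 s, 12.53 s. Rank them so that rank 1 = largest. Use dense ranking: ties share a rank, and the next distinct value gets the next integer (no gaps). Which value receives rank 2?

Sorted (descending): 13.42, 12.53, 11.98, 11.84, 11.31, 11.26, 10.49, 10.33, 10.33
The 2 values of 10.33 share dense rank 8.
Remaining distinct values take the next consecutive integers.
Rank 2 → value 12.53.

12.53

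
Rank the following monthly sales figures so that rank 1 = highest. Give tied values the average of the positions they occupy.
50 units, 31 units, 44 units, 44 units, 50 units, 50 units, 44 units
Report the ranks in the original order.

2, 7, 5, 5, 2, 2, 5

Sorted (descending): 50, 50, 50, 44, 44, 44, 31
The 3 values of 50 occupy positions 1–3 → average rank 2.
The 3 values of 44 occupy positions 4–6 → average rank 5.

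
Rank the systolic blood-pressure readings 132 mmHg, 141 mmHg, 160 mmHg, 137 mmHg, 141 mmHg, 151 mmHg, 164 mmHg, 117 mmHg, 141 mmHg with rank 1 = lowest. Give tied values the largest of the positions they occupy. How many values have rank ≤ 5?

3

Sorted (ascending): 117, 132, 137, 141, 141, 141, 151, 160, 164
The 3 values of 141 occupy positions 4–6 → each gets rank 6.
Ranks ≤ 5: {1, 2, 3} → 3 values.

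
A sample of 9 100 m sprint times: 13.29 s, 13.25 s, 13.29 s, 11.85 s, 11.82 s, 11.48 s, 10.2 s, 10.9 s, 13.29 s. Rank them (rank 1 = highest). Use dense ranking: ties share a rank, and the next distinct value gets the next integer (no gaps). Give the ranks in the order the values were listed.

1, 2, 1, 3, 4, 5, 7, 6, 1

Sorted (descending): 13.29, 13.29, 13.29, 13.25, 11.85, 11.82, 11.48, 10.9, 10.2
The 3 values of 13.29 share dense rank 1.
Remaining distinct values take the next consecutive integers.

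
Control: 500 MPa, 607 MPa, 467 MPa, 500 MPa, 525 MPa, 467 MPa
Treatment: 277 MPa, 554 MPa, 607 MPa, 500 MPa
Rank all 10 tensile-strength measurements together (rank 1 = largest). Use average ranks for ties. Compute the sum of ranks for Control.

34.5

Sorted (descending): 607, 607, 554, 525, 500, 500, 500, 467, 467, 277
The 2 values of 607 occupy positions 1–2 → average rank (1+2)/2 = 1.5.
The 3 values of 500 occupy positions 5–7 → average rank 6.
The 2 values of 467 occupy positions 8–9 → average rank (8+9)/2 = 8.5.
Control values → pooled ranks: 500→6, 607→1.5, 467→8.5, 500→6, 525→4, 467→8.5
Rank sum = 6 + 1.5 + 8.5 + 6 + 4 + 8.5 = 34.5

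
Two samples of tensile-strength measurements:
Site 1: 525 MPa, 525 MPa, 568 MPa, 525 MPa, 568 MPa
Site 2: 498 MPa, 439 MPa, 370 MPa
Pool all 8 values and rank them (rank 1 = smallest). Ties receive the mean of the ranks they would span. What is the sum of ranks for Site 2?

Sorted (ascending): 370, 439, 498, 525, 525, 525, 568, 568
The 3 values of 525 occupy positions 4–6 → average rank 5.
The 2 values of 568 occupy positions 7–8 → average rank (7+8)/2 = 7.5.
Site 2 values → pooled ranks: 498→3, 439→2, 370→1
Rank sum = 3 + 2 + 1 = 6

6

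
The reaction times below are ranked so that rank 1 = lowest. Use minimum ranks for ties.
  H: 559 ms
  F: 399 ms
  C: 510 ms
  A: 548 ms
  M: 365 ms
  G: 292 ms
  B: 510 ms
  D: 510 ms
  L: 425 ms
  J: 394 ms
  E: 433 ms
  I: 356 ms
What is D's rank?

Sorted (ascending): 292, 356, 365, 394, 399, 425, 433, 510, 510, 510, 548, 559
The 3 values of 510 occupy positions 8–10 → each gets rank 8.
D has value 510 ms → rank 8.

8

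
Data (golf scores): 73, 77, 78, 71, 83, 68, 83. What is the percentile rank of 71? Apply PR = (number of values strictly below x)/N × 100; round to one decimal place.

14.3

N = 7.
Strictly below 71: 1. Equal to 71: 1.
PR = 1/7 × 100 = 14.3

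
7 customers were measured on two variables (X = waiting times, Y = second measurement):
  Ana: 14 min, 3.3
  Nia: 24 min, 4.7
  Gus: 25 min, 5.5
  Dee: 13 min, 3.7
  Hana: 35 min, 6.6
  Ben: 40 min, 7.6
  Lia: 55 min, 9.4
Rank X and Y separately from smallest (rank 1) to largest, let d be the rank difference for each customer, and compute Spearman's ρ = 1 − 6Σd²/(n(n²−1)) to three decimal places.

0.964

Ranks of variable 1: 2, 3, 4, 1, 5, 6, 7
Ranks of variable 2: 1, 3, 4, 2, 5, 6, 7
d = r₁ − r₂: 1, 0, 0, -1, 0, 0, 0
d²: 1, 0, 0, 1, 0, 0, 0; Σd² = 2
ρ = 1 − 6·2/(7·48) = 1 − 12/336 = 0.964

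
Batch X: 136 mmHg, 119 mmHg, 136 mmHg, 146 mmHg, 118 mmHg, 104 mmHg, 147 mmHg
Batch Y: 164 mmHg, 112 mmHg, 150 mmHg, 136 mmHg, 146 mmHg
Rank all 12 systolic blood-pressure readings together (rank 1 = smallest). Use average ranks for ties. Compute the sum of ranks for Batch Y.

39.5

Sorted (ascending): 104, 112, 118, 119, 136, 136, 136, 146, 146, 147, 150, 164
The 3 values of 136 occupy positions 5–7 → average rank 6.
The 2 values of 146 occupy positions 8–9 → average rank (8+9)/2 = 8.5.
Batch Y values → pooled ranks: 164→12, 112→2, 150→11, 136→6, 146→8.5
Rank sum = 12 + 2 + 11 + 6 + 8.5 = 39.5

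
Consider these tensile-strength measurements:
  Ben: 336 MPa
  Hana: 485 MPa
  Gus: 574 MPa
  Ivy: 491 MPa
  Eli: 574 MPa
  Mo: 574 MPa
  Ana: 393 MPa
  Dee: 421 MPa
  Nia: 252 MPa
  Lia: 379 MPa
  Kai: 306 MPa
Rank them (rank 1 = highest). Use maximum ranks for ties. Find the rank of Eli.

3

Sorted (descending): 574, 574, 574, 491, 485, 421, 393, 379, 336, 306, 252
The 3 values of 574 occupy positions 1–3 → each gets rank 3.
Eli has value 574 MPa → rank 3.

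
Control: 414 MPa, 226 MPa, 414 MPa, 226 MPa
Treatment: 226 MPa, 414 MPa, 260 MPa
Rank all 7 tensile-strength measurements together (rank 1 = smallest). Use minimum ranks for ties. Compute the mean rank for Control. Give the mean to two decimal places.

3.00

Sorted (ascending): 226, 226, 226, 260, 414, 414, 414
The 3 values of 226 occupy positions 1–3 → each gets rank 1.
The 3 values of 414 occupy positions 5–7 → each gets rank 5.
Control values → pooled ranks: 414→5, 226→1, 414→5, 226→1
Mean rank = (5 + 1 + 5 + 1) / 4 = 3.00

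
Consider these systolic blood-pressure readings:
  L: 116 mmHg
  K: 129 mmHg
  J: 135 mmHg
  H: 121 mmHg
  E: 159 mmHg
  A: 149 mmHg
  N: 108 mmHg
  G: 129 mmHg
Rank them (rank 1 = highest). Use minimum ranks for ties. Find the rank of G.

Sorted (descending): 159, 149, 135, 129, 129, 121, 116, 108
The 2 values of 129 occupy positions 4–5 → each gets rank 4.
G has value 129 mmHg → rank 4.

4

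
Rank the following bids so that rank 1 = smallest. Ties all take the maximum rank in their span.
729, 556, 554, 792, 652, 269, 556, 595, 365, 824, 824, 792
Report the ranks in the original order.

Sorted (ascending): 269, 365, 554, 556, 556, 595, 652, 729, 792, 792, 824, 824
The 2 values of 556 occupy positions 4–5 → each gets rank 5.
The 2 values of 792 occupy positions 9–10 → each gets rank 10.
The 2 values of 824 occupy positions 11–12 → each gets rank 12.

8, 5, 3, 10, 7, 1, 5, 6, 2, 12, 12, 10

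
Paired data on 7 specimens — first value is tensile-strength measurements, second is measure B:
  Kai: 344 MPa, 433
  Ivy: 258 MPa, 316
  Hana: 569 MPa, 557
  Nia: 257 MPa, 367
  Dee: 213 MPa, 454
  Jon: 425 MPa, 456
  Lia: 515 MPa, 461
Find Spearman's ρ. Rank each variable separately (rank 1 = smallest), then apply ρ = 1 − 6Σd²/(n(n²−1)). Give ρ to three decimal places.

0.750

Ranks of variable 1: 4, 3, 7, 2, 1, 5, 6
Ranks of variable 2: 3, 1, 7, 2, 4, 5, 6
d = r₁ − r₂: 1, 2, 0, 0, -3, 0, 0
d²: 1, 4, 0, 0, 9, 0, 0; Σd² = 14
ρ = 1 − 6·14/(7·48) = 1 − 84/336 = 0.750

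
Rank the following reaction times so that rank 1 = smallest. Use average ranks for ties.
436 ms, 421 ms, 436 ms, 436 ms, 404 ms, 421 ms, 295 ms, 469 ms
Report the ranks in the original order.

6, 3.5, 6, 6, 2, 3.5, 1, 8

Sorted (ascending): 295, 404, 421, 421, 436, 436, 436, 469
The 2 values of 421 occupy positions 3–4 → average rank (3+4)/2 = 3.5.
The 3 values of 436 occupy positions 5–7 → average rank 6.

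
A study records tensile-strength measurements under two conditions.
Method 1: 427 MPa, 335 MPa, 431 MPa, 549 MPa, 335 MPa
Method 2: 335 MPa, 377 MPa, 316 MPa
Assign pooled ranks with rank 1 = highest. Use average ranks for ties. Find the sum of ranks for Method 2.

18

Sorted (descending): 549, 431, 427, 377, 335, 335, 335, 316
The 3 values of 335 occupy positions 5–7 → average rank 6.
Method 2 values → pooled ranks: 335→6, 377→4, 316→8
Rank sum = 6 + 4 + 8 = 18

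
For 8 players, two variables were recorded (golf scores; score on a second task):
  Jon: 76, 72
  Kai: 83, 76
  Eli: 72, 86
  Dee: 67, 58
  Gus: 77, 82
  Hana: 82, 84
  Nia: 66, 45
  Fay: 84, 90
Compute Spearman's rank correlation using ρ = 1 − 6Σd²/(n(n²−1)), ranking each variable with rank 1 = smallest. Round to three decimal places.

0.690

Ranks of variable 1: 4, 7, 3, 2, 5, 6, 1, 8
Ranks of variable 2: 3, 4, 7, 2, 5, 6, 1, 8
d = r₁ − r₂: 1, 3, -4, 0, 0, 0, 0, 0
d²: 1, 9, 16, 0, 0, 0, 0, 0; Σd² = 26
ρ = 1 − 6·26/(8·63) = 1 − 156/504 = 0.690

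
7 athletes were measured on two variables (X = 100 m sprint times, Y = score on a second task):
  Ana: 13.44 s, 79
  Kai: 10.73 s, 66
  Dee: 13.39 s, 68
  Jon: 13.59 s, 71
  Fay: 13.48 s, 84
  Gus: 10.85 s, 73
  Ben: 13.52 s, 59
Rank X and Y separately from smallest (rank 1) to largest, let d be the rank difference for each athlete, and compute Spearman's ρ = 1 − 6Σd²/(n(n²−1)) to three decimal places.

Ranks of variable 1: 4, 1, 3, 7, 5, 2, 6
Ranks of variable 2: 6, 2, 3, 4, 7, 5, 1
d = r₁ − r₂: -2, -1, 0, 3, -2, -3, 5
d²: 4, 1, 0, 9, 4, 9, 25; Σd² = 52
ρ = 1 − 6·52/(7·48) = 1 − 312/336 = 0.071

0.071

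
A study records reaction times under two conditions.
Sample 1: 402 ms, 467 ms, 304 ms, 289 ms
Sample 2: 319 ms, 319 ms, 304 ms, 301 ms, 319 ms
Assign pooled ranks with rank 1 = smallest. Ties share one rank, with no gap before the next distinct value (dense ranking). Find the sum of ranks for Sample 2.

Sorted (ascending): 289, 301, 304, 304, 319, 319, 319, 402, 467
The 2 values of 304 share dense rank 3.
The 3 values of 319 share dense rank 4.
Remaining distinct values take the next consecutive integers.
Sample 2 values → pooled ranks: 319→4, 319→4, 304→3, 301→2, 319→4
Rank sum = 4 + 4 + 3 + 2 + 4 = 17

17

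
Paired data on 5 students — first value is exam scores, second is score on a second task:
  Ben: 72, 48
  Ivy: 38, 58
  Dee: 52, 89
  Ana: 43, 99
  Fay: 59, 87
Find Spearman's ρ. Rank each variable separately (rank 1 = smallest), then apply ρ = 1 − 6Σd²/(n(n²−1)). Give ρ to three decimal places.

-0.400

Ranks of variable 1: 5, 1, 3, 2, 4
Ranks of variable 2: 1, 2, 4, 5, 3
d = r₁ − r₂: 4, -1, -1, -3, 1
d²: 16, 1, 1, 9, 1; Σd² = 28
ρ = 1 − 6·28/(5·24) = 1 − 168/120 = -0.400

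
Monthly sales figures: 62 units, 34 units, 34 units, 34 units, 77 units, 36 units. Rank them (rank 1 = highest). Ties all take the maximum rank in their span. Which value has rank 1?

Sorted (descending): 77, 62, 36, 34, 34, 34
The 3 values of 34 occupy positions 4–6 → each gets rank 6.
Rank 1 → value 77.

77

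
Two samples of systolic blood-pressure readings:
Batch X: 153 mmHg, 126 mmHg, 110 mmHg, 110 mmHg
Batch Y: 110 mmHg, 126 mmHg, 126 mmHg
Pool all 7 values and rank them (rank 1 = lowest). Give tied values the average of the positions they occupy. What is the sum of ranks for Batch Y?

12

Sorted (ascending): 110, 110, 110, 126, 126, 126, 153
The 3 values of 110 occupy positions 1–3 → average rank 2.
The 3 values of 126 occupy positions 4–6 → average rank 5.
Batch Y values → pooled ranks: 110→2, 126→5, 126→5
Rank sum = 2 + 5 + 5 = 12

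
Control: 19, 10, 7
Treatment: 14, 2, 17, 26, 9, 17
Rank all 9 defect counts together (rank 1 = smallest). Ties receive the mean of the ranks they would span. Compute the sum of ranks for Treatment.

Sorted (ascending): 2, 7, 9, 10, 14, 17, 17, 19, 26
The 2 values of 17 occupy positions 6–7 → average rank (6+7)/2 = 6.5.
Treatment values → pooled ranks: 14→5, 2→1, 17→6.5, 26→9, 9→3, 17→6.5
Rank sum = 5 + 1 + 6.5 + 9 + 3 + 6.5 = 31

31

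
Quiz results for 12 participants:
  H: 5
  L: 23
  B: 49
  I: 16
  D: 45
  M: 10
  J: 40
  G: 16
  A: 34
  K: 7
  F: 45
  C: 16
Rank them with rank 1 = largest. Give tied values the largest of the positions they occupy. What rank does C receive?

Sorted (descending): 49, 45, 45, 40, 34, 23, 16, 16, 16, 10, 7, 5
The 2 values of 45 occupy positions 2–3 → each gets rank 3.
The 3 values of 16 occupy positions 7–9 → each gets rank 9.
C has value 16 → rank 9.

9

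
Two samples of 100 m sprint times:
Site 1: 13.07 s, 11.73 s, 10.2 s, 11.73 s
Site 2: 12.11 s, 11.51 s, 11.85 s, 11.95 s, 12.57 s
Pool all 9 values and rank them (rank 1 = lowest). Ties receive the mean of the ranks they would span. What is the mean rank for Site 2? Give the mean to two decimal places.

Sorted (ascending): 10.2, 11.51, 11.73, 11.73, 11.85, 11.95, 12.11, 12.57, 13.07
The 2 values of 11.73 occupy positions 3–4 → average rank (3+4)/2 = 3.5.
Site 2 values → pooled ranks: 12.11→7, 11.51→2, 11.85→5, 11.95→6, 12.57→8
Mean rank = (7 + 2 + 5 + 6 + 8) / 5 = 5.60

5.60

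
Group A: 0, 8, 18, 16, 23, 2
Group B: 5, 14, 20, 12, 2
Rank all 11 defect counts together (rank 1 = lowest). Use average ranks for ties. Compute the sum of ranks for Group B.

Sorted (ascending): 0, 2, 2, 5, 8, 12, 14, 16, 18, 20, 23
The 2 values of 2 occupy positions 2–3 → average rank (2+3)/2 = 2.5.
Group B values → pooled ranks: 5→4, 14→7, 20→10, 12→6, 2→2.5
Rank sum = 4 + 7 + 10 + 6 + 2.5 = 29.5

29.5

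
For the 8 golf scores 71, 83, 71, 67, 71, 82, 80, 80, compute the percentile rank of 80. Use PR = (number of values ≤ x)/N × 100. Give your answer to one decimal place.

75.0

N = 8.
Strictly below 80: 4. Equal to 80: 2.
PR = 6/8 × 100 = 75.0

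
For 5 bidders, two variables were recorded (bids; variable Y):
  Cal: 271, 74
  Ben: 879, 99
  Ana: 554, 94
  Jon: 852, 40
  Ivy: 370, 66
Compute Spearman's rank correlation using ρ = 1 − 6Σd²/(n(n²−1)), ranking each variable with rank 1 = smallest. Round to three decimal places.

0.300

Ranks of variable 1: 1, 5, 3, 4, 2
Ranks of variable 2: 3, 5, 4, 1, 2
d = r₁ − r₂: -2, 0, -1, 3, 0
d²: 4, 0, 1, 9, 0; Σd² = 14
ρ = 1 − 6·14/(5·24) = 1 − 84/120 = 0.300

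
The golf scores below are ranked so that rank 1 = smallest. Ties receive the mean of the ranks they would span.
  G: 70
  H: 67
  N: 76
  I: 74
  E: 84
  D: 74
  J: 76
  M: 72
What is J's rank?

Sorted (ascending): 67, 70, 72, 74, 74, 76, 76, 84
The 2 values of 74 occupy positions 4–5 → average rank (4+5)/2 = 4.5.
The 2 values of 76 occupy positions 6–7 → average rank (6+7)/2 = 6.5.
J has value 76 → rank 6.5.

6.5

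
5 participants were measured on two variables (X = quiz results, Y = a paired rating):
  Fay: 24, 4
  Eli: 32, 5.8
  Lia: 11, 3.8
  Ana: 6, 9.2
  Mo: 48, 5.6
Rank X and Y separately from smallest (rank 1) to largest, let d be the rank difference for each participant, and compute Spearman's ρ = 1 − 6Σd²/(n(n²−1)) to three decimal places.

Ranks of variable 1: 3, 4, 2, 1, 5
Ranks of variable 2: 2, 4, 1, 5, 3
d = r₁ − r₂: 1, 0, 1, -4, 2
d²: 1, 0, 1, 16, 4; Σd² = 22
ρ = 1 − 6·22/(5·24) = 1 − 132/120 = -0.100

-0.100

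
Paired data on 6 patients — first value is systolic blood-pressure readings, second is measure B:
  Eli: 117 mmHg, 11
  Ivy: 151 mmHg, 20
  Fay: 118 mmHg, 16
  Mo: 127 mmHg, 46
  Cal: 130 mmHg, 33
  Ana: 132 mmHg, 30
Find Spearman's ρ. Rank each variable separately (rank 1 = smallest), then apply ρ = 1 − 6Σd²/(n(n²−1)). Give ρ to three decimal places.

Ranks of variable 1: 1, 6, 2, 3, 4, 5
Ranks of variable 2: 1, 3, 2, 6, 5, 4
d = r₁ − r₂: 0, 3, 0, -3, -1, 1
d²: 0, 9, 0, 9, 1, 1; Σd² = 20
ρ = 1 − 6·20/(6·35) = 1 − 120/210 = 0.429

0.429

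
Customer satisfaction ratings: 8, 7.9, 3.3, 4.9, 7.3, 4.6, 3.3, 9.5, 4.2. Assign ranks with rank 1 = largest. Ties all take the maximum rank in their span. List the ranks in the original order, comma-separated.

2, 3, 9, 5, 4, 6, 9, 1, 7

Sorted (descending): 9.5, 8, 7.9, 7.3, 4.9, 4.6, 4.2, 3.3, 3.3
The 2 values of 3.3 occupy positions 8–9 → each gets rank 9.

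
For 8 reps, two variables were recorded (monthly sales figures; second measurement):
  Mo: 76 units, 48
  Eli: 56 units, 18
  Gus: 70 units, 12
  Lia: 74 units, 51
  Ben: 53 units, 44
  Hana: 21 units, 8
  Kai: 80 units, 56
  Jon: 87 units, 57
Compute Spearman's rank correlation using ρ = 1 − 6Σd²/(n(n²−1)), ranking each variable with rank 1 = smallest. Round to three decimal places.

Ranks of variable 1: 6, 3, 4, 5, 2, 1, 7, 8
Ranks of variable 2: 5, 3, 2, 6, 4, 1, 7, 8
d = r₁ − r₂: 1, 0, 2, -1, -2, 0, 0, 0
d²: 1, 0, 4, 1, 4, 0, 0, 0; Σd² = 10
ρ = 1 − 6·10/(8·63) = 1 − 60/504 = 0.881

0.881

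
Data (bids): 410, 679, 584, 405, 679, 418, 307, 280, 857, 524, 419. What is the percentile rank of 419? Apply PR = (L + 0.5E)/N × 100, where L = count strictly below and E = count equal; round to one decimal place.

N = 11.
Strictly below 419: 5. Equal to 419: 1.
PR = (5 + 0.5·1)/11 × 100 = 50.0

50.0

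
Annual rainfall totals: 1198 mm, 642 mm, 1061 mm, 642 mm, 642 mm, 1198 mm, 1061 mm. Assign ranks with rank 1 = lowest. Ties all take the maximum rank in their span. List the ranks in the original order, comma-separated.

Sorted (ascending): 642, 642, 642, 1061, 1061, 1198, 1198
The 3 values of 642 occupy positions 1–3 → each gets rank 3.
The 2 values of 1061 occupy positions 4–5 → each gets rank 5.
The 2 values of 1198 occupy positions 6–7 → each gets rank 7.

7, 3, 5, 3, 3, 7, 5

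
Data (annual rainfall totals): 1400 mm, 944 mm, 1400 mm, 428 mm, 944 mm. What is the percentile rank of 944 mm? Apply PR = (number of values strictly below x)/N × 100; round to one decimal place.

N = 5.
Strictly below 944: 1. Equal to 944: 2.
PR = 1/5 × 100 = 20.0

20.0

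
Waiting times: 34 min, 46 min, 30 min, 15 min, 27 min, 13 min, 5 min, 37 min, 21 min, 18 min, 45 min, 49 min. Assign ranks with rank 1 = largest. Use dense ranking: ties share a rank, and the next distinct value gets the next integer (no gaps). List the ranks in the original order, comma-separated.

5, 2, 6, 10, 7, 11, 12, 4, 8, 9, 3, 1

Sorted (descending): 49, 46, 45, 37, 34, 30, 27, 21, 18, 15, 13, 5
No ties — each value takes its position as its rank.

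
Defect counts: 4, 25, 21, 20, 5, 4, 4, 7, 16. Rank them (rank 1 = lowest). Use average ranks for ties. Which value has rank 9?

25

Sorted (ascending): 4, 4, 4, 5, 7, 16, 20, 21, 25
The 3 values of 4 occupy positions 1–3 → average rank 2.
Rank 9 → value 25.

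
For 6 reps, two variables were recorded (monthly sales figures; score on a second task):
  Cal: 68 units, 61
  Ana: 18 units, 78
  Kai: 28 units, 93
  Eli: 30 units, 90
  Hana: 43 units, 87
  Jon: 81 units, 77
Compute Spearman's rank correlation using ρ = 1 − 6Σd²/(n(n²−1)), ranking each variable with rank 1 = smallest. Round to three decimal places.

-0.600

Ranks of variable 1: 5, 1, 2, 3, 4, 6
Ranks of variable 2: 1, 3, 6, 5, 4, 2
d = r₁ − r₂: 4, -2, -4, -2, 0, 4
d²: 16, 4, 16, 4, 0, 16; Σd² = 56
ρ = 1 − 6·56/(6·35) = 1 − 336/210 = -0.600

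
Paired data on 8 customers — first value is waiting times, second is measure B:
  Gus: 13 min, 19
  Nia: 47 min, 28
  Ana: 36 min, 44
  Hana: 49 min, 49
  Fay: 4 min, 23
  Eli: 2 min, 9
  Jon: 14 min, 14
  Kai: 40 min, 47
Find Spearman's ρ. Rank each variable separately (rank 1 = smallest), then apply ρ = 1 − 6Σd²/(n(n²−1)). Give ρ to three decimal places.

0.833

Ranks of variable 1: 3, 7, 5, 8, 2, 1, 4, 6
Ranks of variable 2: 3, 5, 6, 8, 4, 1, 2, 7
d = r₁ − r₂: 0, 2, -1, 0, -2, 0, 2, -1
d²: 0, 4, 1, 0, 4, 0, 4, 1; Σd² = 14
ρ = 1 − 6·14/(8·63) = 1 − 84/504 = 0.833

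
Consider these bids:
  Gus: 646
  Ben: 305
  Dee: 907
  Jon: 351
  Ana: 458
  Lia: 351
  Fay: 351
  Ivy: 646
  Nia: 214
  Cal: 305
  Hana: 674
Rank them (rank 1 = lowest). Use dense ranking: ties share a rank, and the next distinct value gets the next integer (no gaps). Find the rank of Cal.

Sorted (ascending): 214, 305, 305, 351, 351, 351, 458, 646, 646, 674, 907
The 2 values of 305 share dense rank 2.
The 3 values of 351 share dense rank 3.
The 2 values of 646 share dense rank 5.
Remaining distinct values take the next consecutive integers.
Cal has value 305 → rank 2.

2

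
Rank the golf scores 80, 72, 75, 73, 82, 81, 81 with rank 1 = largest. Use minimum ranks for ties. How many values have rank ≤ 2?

3

Sorted (descending): 82, 81, 81, 80, 75, 73, 72
The 2 values of 81 occupy positions 2–3 → each gets rank 2.
Ranks ≤ 2: {1, 2, 2} → 3 values.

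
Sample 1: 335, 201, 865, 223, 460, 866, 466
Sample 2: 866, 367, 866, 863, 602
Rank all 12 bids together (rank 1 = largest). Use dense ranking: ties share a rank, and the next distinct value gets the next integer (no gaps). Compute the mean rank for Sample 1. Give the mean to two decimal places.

5.86

Sorted (descending): 866, 866, 866, 865, 863, 602, 466, 460, 367, 335, 223, 201
The 3 values of 866 share dense rank 1.
Remaining distinct values take the next consecutive integers.
Sample 1 values → pooled ranks: 335→8, 201→10, 865→2, 223→9, 460→6, 866→1, 466→5
Mean rank = (8 + 10 + 2 + 9 + 6 + 1 + 5) / 7 = 5.86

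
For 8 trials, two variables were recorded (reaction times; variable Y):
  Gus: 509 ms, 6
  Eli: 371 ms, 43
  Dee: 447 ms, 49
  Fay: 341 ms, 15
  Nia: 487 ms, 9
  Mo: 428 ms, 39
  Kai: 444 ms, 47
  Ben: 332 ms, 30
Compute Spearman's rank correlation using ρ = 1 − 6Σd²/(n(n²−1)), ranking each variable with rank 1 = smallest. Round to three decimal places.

-0.214

Ranks of variable 1: 8, 3, 6, 2, 7, 4, 5, 1
Ranks of variable 2: 1, 6, 8, 3, 2, 5, 7, 4
d = r₁ − r₂: 7, -3, -2, -1, 5, -1, -2, -3
d²: 49, 9, 4, 1, 25, 1, 4, 9; Σd² = 102
ρ = 1 − 6·102/(8·63) = 1 − 612/504 = -0.214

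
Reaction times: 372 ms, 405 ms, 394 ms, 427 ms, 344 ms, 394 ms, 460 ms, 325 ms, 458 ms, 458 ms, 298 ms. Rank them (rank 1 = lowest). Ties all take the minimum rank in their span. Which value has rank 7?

405

Sorted (ascending): 298, 325, 344, 372, 394, 394, 405, 427, 458, 458, 460
The 2 values of 394 occupy positions 5–6 → each gets rank 5.
The 2 values of 458 occupy positions 9–10 → each gets rank 9.
Rank 7 → value 405.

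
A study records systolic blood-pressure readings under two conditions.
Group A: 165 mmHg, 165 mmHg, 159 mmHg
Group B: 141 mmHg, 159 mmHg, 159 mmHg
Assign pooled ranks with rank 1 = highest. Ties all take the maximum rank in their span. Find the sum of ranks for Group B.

Sorted (descending): 165, 165, 159, 159, 159, 141
The 2 values of 165 occupy positions 1–2 → each gets rank 2.
The 3 values of 159 occupy positions 3–5 → each gets rank 5.
Group B values → pooled ranks: 141→6, 159→5, 159→5
Rank sum = 6 + 5 + 5 = 16

16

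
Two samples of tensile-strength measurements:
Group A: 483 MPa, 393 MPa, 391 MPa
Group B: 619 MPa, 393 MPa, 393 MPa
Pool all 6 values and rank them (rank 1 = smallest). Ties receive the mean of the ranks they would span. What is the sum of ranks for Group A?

Sorted (ascending): 391, 393, 393, 393, 483, 619
The 3 values of 393 occupy positions 2–4 → average rank 3.
Group A values → pooled ranks: 483→5, 393→3, 391→1
Rank sum = 5 + 3 + 1 = 9

9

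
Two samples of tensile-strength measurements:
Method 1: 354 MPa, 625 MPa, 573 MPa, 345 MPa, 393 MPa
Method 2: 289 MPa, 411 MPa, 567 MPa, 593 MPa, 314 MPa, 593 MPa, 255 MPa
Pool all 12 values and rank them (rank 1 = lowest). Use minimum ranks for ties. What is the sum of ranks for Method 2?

41

Sorted (ascending): 255, 289, 314, 345, 354, 393, 411, 567, 573, 593, 593, 625
The 2 values of 593 occupy positions 10–11 → each gets rank 10.
Method 2 values → pooled ranks: 289→2, 411→7, 567→8, 593→10, 314→3, 593→10, 255→1
Rank sum = 2 + 7 + 8 + 10 + 3 + 10 + 1 = 41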